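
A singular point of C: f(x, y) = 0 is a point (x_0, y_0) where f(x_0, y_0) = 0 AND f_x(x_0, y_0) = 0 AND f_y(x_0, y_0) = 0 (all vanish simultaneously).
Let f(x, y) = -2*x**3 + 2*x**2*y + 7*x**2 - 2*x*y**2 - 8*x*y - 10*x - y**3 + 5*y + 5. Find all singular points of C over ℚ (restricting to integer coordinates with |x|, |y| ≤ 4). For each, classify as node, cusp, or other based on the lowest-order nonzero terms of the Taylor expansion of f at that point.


Singular points: {(1, -1)}; classification: node.

Compute partial derivatives:
  f_x = -6*x**2 + 4*x*y + 14*x - 2*y**2 - 8*y - 10.
  f_y = 2*x**2 - 4*x*y - 8*x - 3*y**2 + 5.
Scan x_0 ∈ {−4, ..., 4}. For each x_0, f_y(x_0, y) is a polynomial in y; find its integer roots y ∈ {−4, ..., 4}, then test f_x and f at those candidates.
  x = -4: f_y(-4, y) = -3*y**2 + 16*y + 69; no integer root y with |y| ≤ 4.
  x = -3: f_y(-3, y) = -3*y**2 + 12*y + 47; no integer root y with |y| ≤ 4.
  x = -2: f_y(-2, y) = -3*y**2 + 8*y + 29; no integer root y with |y| ≤ 4.
  x = -1: f_y(-1, y) = -3*y**2 + 4*y + 15; vanishes at y ∈ {3}. (-1, 3): f_x = -84 ≠ 0.
  x = 0: f_y(0, y) = 5 - 3*y**2; no integer root y with |y| ≤ 4.
  x = 1: f_y(1, y) = -3*y**2 - 4*y - 1; vanishes at y ∈ {-1}. (1, -1): f_x = 0, f = 0 — SINGULAR.
  x = 2: f_y(2, y) = -3*y**2 - 8*y - 3; no integer root y with |y| ≤ 4.
  x = 3: f_y(3, y) = -3*y**2 - 12*y - 1; no integer root y with |y| ≤ 4.
  x = 4: f_y(4, y) = -3*y**2 - 16*y + 5; no integer root y with |y| ≤ 4.
Only singular point on the grid: (1, -1).
Classify: substitute x = 1 + u, y = -1 + v and expand: f = -2*u**3 + 2*u**2*v - u**2 - 2*u*v**2 - v**3 + v**2.
No constant or linear terms (consistent with a singular point). Quadratic part: -u**2 + v**2. Cubic part: -2*u**3 + 2*u**2*v - 2*u*v**2 - v**3.
The quadratic part v**2 - u**2 = (v − u)(v + u) splits into two distinct linear factors, so there are two distinct tangent lines y − -1 = ±(x − 1) — this is a node (ordinary double point).
Classification: node.


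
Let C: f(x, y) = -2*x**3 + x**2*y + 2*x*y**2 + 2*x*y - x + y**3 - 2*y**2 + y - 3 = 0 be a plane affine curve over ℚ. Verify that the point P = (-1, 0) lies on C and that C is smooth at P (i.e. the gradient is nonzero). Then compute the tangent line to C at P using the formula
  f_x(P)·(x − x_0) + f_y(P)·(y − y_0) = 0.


Tangent line at P: -7*x - 7 = 0.

Step 1: f(-1, 0) = 0, so P lies on C.
Step 2: partial derivatives
  f_x(x, y) = -6*x**2 + 2*x*y + 2*y**2 + 2*y - 1, f_y(x, y) = x**2 + 4*x*y + 2*x + 3*y**2 - 4*y + 1.
  f_x(P) = -7, f_y(P) = 0 (gradient nonzero, so P is smooth).
Step 3: tangent line at P: -7·(x − -1) + 0·(y − 0) = 0.
Expanding: -7*x - 7 = 0.


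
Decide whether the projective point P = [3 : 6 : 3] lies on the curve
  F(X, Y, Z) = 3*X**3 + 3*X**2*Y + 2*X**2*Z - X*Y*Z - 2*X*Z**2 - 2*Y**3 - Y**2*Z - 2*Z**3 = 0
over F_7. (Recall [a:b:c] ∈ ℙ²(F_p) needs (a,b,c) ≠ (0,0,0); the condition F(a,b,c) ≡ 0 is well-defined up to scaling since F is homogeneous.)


F(3,6,3) ≡ 1 (mod 7); P is NOT on the curve.

Evaluate F(3, 6, 3) term-by-term (mod 7).
  3*X**3 ↦ 3·27·1·1 = 81
  3*X**2*Y ↦ 3·9·6·1 = 162
  2*X**2*Z ↦ 2·9·1·3 = 54
  -X*Y*Z ↦ -1·3·6·3 = -54
  -2*X*Z**2 ↦ -2·3·1·9 = -54
  -2*Y**3 ↦ -2·1·216·1 = -432
  -Y**2*Z ↦ -1·1·36·3 = -108
  -2*Z**3 ↦ -2·1·1·27 = -54
Sum: F(3, 6, 3) = (81) + (162) + (54) + (-54) + (-54) + (-432) + (-108) + (-54) = -405.
Reducing mod 7: -405 ≡ 1 (mod 7).
Since F(a, b, c) ≡ 1 ≠ 0 (mod 7), P does NOT lie on the curve.


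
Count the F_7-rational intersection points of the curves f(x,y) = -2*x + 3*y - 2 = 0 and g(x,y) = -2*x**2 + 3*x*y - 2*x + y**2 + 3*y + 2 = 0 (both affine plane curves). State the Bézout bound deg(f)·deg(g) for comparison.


Common zeros: {(1, 6), (3, 5)}; count = 2; Bézout bound = 2.

deg(f) = 1, deg(g) = 2, so Bézout bound = 2.
Scan x ∈ F_7. For each x, list the y ∈ F_7 with f(x, y) ≡ 0 and those with g(x, y) ≡ 0 (mod 7); the common zeros in that column are the intersection.
  x = 0: f ≡ 0 at y ∈ {3}; g ≡ 0 at y ∈ {5, 6}; common: ∅.
  x = 1: f ≡ 0 at y ∈ {6}; g ≡ 0 at y ∈ {2, 6}; common: {6}.
  x = 2: f ≡ 0 at y ∈ {2}; g ≡ 0 at y ∈ {1, 4}; common: ∅.
  x = 3: f ≡ 0 at y ∈ {5}; g ≡ 0 at y ∈ {4, 5}; common: {5}.
  x = 4: f ≡ 0 at y ∈ {1}; g ≡ 0 at y ∈ ∅; common: ∅.
  x = 5: f ≡ 0 at y ∈ {4}; g ≡ 0 at y ∈ ∅; common: ∅.
  x = 6: f ≡ 0 at y ∈ {0}; g ≡ 0 at y ∈ ∅; common: ∅.
Collecting: common zeros = {(1, 6), (3, 5)}, so the count is 2.
Comparison with the Bézout bound: 2 ≤ 2 = deg(f)·deg(g), as expected for curves with no common component (the bound is attained).


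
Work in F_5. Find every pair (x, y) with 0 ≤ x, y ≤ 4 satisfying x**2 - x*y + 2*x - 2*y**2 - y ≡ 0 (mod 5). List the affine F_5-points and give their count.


Affine F_5-points: {(0, 0), (0, 2), (3, 0), (3, 3)}; count = 4.

For each of the 25 pairs (x, y) ∈ F_5², evaluate f(x, y) mod 5. Record the zeros.
  x = 0: [0↦0, 1↦2, 2↦0, 3↦4, 4↦4]  zeros at y ∈ {0, 2}
  x = 1: [0↦3, 1↦4, 2↦1, 3↦4, 4↦3]  zeros at y ∈ ∅
  x = 2: [0↦3, 1↦3, 2↦4, 3↦1, 4↦4]  zeros at y ∈ ∅
  x = 3: [0↦0, 1↦4, 2↦4, 3↦0, 4↦2]  zeros at y ∈ {0, 3}
  x = 4: [0↦4, 1↦2, 2↦1, 3↦1, 4↦2]  zeros at y ∈ ∅
Collecting zeros: affine points = {(0, 0), (0, 2), (3, 0), (3, 3)}.
Total count |C(F_5)_aff| = 4.


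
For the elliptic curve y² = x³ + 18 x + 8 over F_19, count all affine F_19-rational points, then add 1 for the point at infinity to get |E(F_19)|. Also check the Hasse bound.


Affine points = {(4, 7), (4, 12), (6, 3), (6, 16), (9, 5), (9, 14), (11, 6), (11, 13), (13, 8), (13, 11), (15, 9), (15, 10)}; affine count = 12; |E(F_19)| = 13.

Discriminant check: Δ ∝ 4a³ + 27b² = 4·18³ + 27·8² = 4·5832 + 27·64 ≡ 14 (mod 19). Nonzero ⇒ E is nonsingular.
For each x ∈ F_19, compute rhs = x³ + 18·x + 8 mod 19, then count y ∈ F_19 with y² ≡ rhs.
  x = 0: rhs = 8, matching y values: none (0 points).
  x = 1: rhs = 8, matching y values: none (0 points).
  x = 2: rhs = 14, matching y values: none (0 points).
  x = 3: rhs = 13, matching y values: none (0 points).
  x = 4: rhs = 11, matching y values: 7, 12 (2 points).
  x = 5: rhs = 14, matching y values: none (0 points).
  x = 6: rhs = 9, matching y values: 3, 16 (2 points).
  x = 7: rhs = 2, matching y values: none (0 points).
  x = 8: rhs = 18, matching y values: none (0 points).
  x = 9: rhs = 6, matching y values: 5, 14 (2 points).
  x = 10: rhs = 10, matching y values: none (0 points).
  x = 11: rhs = 17, matching y values: 6, 13 (2 points).
  x = 12: rhs = 14, matching y values: none (0 points).
  x = 13: rhs = 7, matching y values: 8, 11 (2 points).
  x = 14: rhs = 2, matching y values: none (0 points).
  x = 15: rhs = 5, matching y values: 9, 10 (2 points).
  x = 16: rhs = 3, matching y values: none (0 points).
  x = 17: rhs = 2, matching y values: none (0 points).
  x = 18: rhs = 8, matching y values: none (0 points).
Total affine count: 12.
Full point count |E(F_19)| = 12 + 1 = 13.
Hasse bound: |13 − (19+1)| = |-7| = 7 ≤ 2√19 ≈ 8.7178 ✓.


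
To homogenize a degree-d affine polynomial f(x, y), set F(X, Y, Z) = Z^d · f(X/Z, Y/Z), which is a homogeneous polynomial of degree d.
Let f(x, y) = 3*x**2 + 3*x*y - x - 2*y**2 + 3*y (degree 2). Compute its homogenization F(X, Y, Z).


F(X, Y, Z) = 3*X**2 + 3*X*Y - X*Z - 2*Y**2 + 3*Y*Z

deg(f) = 2.
Substitute x = X/Z, y = Y/Z into f, then multiply by Z^2.
  monomial 3·x^2·y^0 ↦ 3·X^2·Y^0·Z^0.
  monomial 3·x^1·y^1 ↦ 3·X^1·Y^1·Z^0.
  monomial -1·x^1·y^0 ↦ -1·X^1·Y^0·Z^1.
  monomial -2·x^0·y^2 ↦ -2·X^0·Y^2·Z^0.
  monomial 3·x^0·y^1 ↦ 3·X^0·Y^1·Z^1.
Collecting: F(X, Y, Z) = 3*X**2 + 3*X*Y - X*Z - 2*Y**2 + 3*Y*Z.


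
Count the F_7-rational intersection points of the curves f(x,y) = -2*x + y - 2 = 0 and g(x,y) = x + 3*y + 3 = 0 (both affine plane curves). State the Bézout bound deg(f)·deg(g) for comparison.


Common zeros: ∅; count = 0; Bézout bound = 1.

deg(f) = 1, deg(g) = 1, so Bézout bound = 1.
Scan x ∈ F_7. For each x, list the y ∈ F_7 with f(x, y) ≡ 0 and those with g(x, y) ≡ 0 (mod 7); the common zeros in that column are the intersection.
  x = 0: f ≡ 0 at y ∈ {2}; g ≡ 0 at y ∈ {6}; common: ∅.
  x = 1: f ≡ 0 at y ∈ {4}; g ≡ 0 at y ∈ {1}; common: ∅.
  x = 2: f ≡ 0 at y ∈ {6}; g ≡ 0 at y ∈ {3}; common: ∅.
  x = 3: f ≡ 0 at y ∈ {1}; g ≡ 0 at y ∈ {5}; common: ∅.
  x = 4: f ≡ 0 at y ∈ {3}; g ≡ 0 at y ∈ {0}; common: ∅.
  x = 5: f ≡ 0 at y ∈ {5}; g ≡ 0 at y ∈ {2}; common: ∅.
  x = 6: f ≡ 0 at y ∈ {0}; g ≡ 0 at y ∈ {4}; common: ∅.
Collecting: common zeros = ∅, so the count is 0.
Comparison with the Bézout bound: 0 ≤ 1 = deg(f)·deg(g), as expected for curves with no common component (the affine F_7-count falls short of the bound because intersections may lie at infinity, over extension fields, or carry multiplicity).


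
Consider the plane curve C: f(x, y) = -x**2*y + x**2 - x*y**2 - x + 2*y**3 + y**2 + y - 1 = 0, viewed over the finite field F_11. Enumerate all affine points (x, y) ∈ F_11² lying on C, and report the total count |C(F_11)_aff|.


Affine F_11-points: {(0, 6), (1, 8), (3, 5), (4, 0), (5, 7), (7, 1), (7, 5), (7, 8), (8, 0), (8, 3), (8, 6), (9, 3)}; count = 12.

For each of the 121 pairs (x, y) ∈ F_11², evaluate f(x, y) mod 11. Record the zeros.
  x = 0: [0↦10, 1↦3, 2↦10, 3↦10, 4↦4, 5↦4, 6↦0, 7↦4, 8↦6, 9↦7, 10↦8]  zeros at y ∈ {6}
  x = 1: [0↦10, 1↦1, 2↦4, 3↦9, 4↦6, 5↦7, 6↦2, 7↦3, 8↦0, 9↦5, 10↦8]  zeros at y ∈ {8}
  x = 2: [0↦1, 1↦10, 2↦7, 3↦4, 4↦2, 5↦2, 6↦5, 7↦1, 8↦2, 9↦9, 10↦1]  zeros at y ∈ ∅
  x = 3: [0↦5, 1↦8, 2↦8, 3↦6, 4↦3, 5↦0, 6↦9, 7↦9, 8↦1, 9↦8, 10↦9]  zeros at y ∈ {5}
  x = 4: [0↦0, 1↦6, 2↦7, 3↦4, 4↦9, 5↦1, 6↦3, 7↦5, 8↦8, 9↦2, 10↦10]  zeros at y ∈ {0}
  x = 5: [0↦8, 1↦4, 2↦4, 3↦9, 4↦9, 5↦5, 6↦9, 7↦0, 8↦1, 9↦2, 10↦4]  zeros at y ∈ {7}
  x = 6: [0↦7, 1↦2, 2↦10, 3↦10, 4↦3, 5↦1, 6↦5, 7↦5, 8↦2, 9↦8, 10↦2]  zeros at y ∈ ∅
  x = 7: [0↦8, 1↦0, 2↦3, 3↦7, 4↦2, 5↦0, 6↦2, 7↦9, 8↦0, 9↦9, 10↦4]  zeros at y ∈ {1, 5, 8}
  x = 8: [0↦0, 1↦9, 2↦5, 3↦0, 4↦6, 5↦2, 6↦0, 7↦1, 8↦6, 9↦5, 10↦10]  zeros at y ∈ {0, 3, 6}
  x = 9: [0↦5, 1↦7, 2↦5, 3↦0, 4↦4, 5↦7, 6↦10, 7↦3, 8↦9, 9↦7, 10↦9]  zeros at y ∈ {3}
  x = 10: [0↦1, 1↦5, 2↦3, 3↦7, 4↦7, 5↦4, 6↦10, 7↦4, 8↦9, 9↦4, 10↦1]  zeros at y ∈ ∅
Collecting zeros: affine points = {(0, 6), (1, 8), (3, 5), (4, 0), (5, 7), (7, 1), (7, 5), (7, 8), (8, 0), (8, 3), (8, 6), (9, 3)}.
Total count |C(F_11)_aff| = 12.


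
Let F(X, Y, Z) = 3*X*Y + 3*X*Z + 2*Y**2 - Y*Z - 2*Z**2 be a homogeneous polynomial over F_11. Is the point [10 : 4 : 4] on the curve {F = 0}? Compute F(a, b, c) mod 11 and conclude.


F(10,4,4) ≡ 4 (mod 11); P is NOT on the curve.

Evaluate F(10, 4, 4) term-by-term (mod 11).
  3*X*Y ↦ 3·10·4·1 = 120
  3*X*Z ↦ 3·10·1·4 = 120
  2*Y**2 ↦ 2·1·16·1 = 32
  -Y*Z ↦ -1·1·4·4 = -16
  -2*Z**2 ↦ -2·1·1·16 = -32
Sum: F(10, 4, 4) = (120) + (120) + (32) + (-16) + (-32) = 224.
Reducing mod 11: 224 ≡ 4 (mod 11).
Since F(a, b, c) ≡ 4 ≠ 0 (mod 11), P does NOT lie on the curve.


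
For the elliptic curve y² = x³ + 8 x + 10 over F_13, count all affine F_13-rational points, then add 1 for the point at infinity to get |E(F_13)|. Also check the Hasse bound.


Affine points = {(0, 6), (0, 7), (3, 3), (3, 10), (6, 1), (6, 12), (8, 1), (8, 12), (11, 5), (11, 8), (12, 1), (12, 12)}; affine count = 12; |E(F_13)| = 13.

Discriminant check: Δ ∝ 4a³ + 27b² = 4·8³ + 27·10² = 4·512 + 27·100 ≡ 3 (mod 13). Nonzero ⇒ E is nonsingular.
For each x ∈ F_13, compute rhs = x³ + 8·x + 10 mod 13, then count y ∈ F_13 with y² ≡ rhs.
  x = 0: rhs = 10, matching y values: 6, 7 (2 points).
  x = 1: rhs = 6, matching y values: none (0 points).
  x = 2: rhs = 8, matching y values: none (0 points).
  x = 3: rhs = 9, matching y values: 3, 10 (2 points).
  x = 4: rhs = 2, matching y values: none (0 points).
  x = 5: rhs = 6, matching y values: none (0 points).
  x = 6: rhs = 1, matching y values: 1, 12 (2 points).
  x = 7: rhs = 6, matching y values: none (0 points).
  x = 8: rhs = 1, matching y values: 1, 12 (2 points).
  x = 9: rhs = 5, matching y values: none (0 points).
  x = 10: rhs = 11, matching y values: none (0 points).
  x = 11: rhs = 12, matching y values: 5, 8 (2 points).
  x = 12: rhs = 1, matching y values: 1, 12 (2 points).
Total affine count: 12.
Full point count |E(F_13)| = 12 + 1 = 13.
Hasse bound: |13 − (13+1)| = |-1| = 1 ≤ 2√13 ≈ 7.2111 ✓.


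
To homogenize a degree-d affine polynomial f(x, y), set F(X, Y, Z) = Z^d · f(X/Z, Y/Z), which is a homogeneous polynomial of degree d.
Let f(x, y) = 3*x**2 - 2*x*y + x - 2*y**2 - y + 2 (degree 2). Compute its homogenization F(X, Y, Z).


F(X, Y, Z) = 3*X**2 - 2*X*Y + X*Z - 2*Y**2 - Y*Z + 2*Z**2

deg(f) = 2.
Substitute x = X/Z, y = Y/Z into f, then multiply by Z^2.
  monomial 3·x^2·y^0 ↦ 3·X^2·Y^0·Z^0.
  monomial -2·x^1·y^1 ↦ -2·X^1·Y^1·Z^0.
  monomial 1·x^1·y^0 ↦ 1·X^1·Y^0·Z^1.
  monomial -2·x^0·y^2 ↦ -2·X^0·Y^2·Z^0.
  monomial -1·x^0·y^1 ↦ -1·X^0·Y^1·Z^1.
  monomial 2·x^0·y^0 ↦ 2·X^0·Y^0·Z^2.
Collecting: F(X, Y, Z) = 3*X**2 - 2*X*Y + X*Z - 2*Y**2 - Y*Z + 2*Z**2.


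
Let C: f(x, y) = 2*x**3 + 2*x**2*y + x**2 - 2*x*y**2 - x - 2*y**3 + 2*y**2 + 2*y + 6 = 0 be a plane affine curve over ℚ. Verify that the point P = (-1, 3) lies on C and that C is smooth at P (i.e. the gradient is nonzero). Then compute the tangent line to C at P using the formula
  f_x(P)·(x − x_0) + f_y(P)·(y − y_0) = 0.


Tangent line at P: -27*x - 26*y + 51 = 0.

Step 1: f(-1, 3) = 0, so P lies on C.
Step 2: partial derivatives
  f_x(x, y) = 6*x**2 + 4*x*y + 2*x - 2*y**2 - 1, f_y(x, y) = 2*x**2 - 4*x*y - 6*y**2 + 4*y + 2.
  f_x(P) = -27, f_y(P) = -26 (gradient nonzero, so P is smooth).
Step 3: tangent line at P: -27·(x − -1) + -26·(y − 3) = 0.
Expanding: -27*x - 26*y + 51 = 0.


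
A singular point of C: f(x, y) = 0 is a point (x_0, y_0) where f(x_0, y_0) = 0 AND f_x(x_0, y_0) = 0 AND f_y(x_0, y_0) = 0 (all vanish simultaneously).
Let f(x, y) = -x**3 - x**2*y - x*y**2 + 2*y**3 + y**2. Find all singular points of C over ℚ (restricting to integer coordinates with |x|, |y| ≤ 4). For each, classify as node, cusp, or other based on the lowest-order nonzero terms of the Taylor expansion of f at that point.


Singular points: {(0, 0)}; classification: cusp.

Compute partial derivatives:
  f_x = -3*x**2 - 2*x*y - y**2.
  f_y = -x**2 - 2*x*y + 6*y**2 + 2*y.
Scan x_0 ∈ {−4, ..., 4}. For each x_0, f_y(x_0, y) is a polynomial in y; find its integer roots y ∈ {−4, ..., 4}, then test f_x and f at those candidates.
  x = -4: f_y(-4, y) = 6*y**2 + 10*y - 16; vanishes at y ∈ {1}. (-4, 1): f_x = -41 ≠ 0.
  x = -3: f_y(-3, y) = 6*y**2 + 8*y - 9; no integer root y with |y| ≤ 4.
  x = -2: f_y(-2, y) = 6*y**2 + 6*y - 4; no integer root y with |y| ≤ 4.
  x = -1: f_y(-1, y) = 6*y**2 + 4*y - 1; no integer root y with |y| ≤ 4.
  x = 0: f_y(0, y) = 6*y**2 + 2*y; vanishes at y ∈ {0}. (0, 0): f_x = 0, f = 0 — SINGULAR.
  x = 1: f_y(1, y) = 6*y**2 - 1; no integer root y with |y| ≤ 4.
  x = 2: f_y(2, y) = 6*y**2 - 2*y - 4; vanishes at y ∈ {1}. (2, 1): f_x = -17 ≠ 0.
  x = 3: f_y(3, y) = 6*y**2 - 4*y - 9; no integer root y with |y| ≤ 4.
  x = 4: f_y(4, y) = 6*y**2 - 6*y - 16; no integer root y with |y| ≤ 4.
Only singular point on the grid: (0, 0).
Classify: substitute x = 0 + u, y = 0 + v and expand: f = -u**3 - u**2*v - u*v**2 + 2*v**3 + v**2.
No constant or linear terms (consistent with a singular point). Quadratic part: v**2. Cubic part: -u**3 - u**2*v - u*v**2 + 2*v**3.
The quadratic part v**2 is a perfect square, so there is a single (double) tangent line v = 0, i.e. y = 0. Restricting the cubic part to that line (v = 0) leaves -u**3 ≠ 0, so f is not divisible by v and the branch is v² ≈ u**3 to lowest order — this is a cusp.
Classification: cusp.


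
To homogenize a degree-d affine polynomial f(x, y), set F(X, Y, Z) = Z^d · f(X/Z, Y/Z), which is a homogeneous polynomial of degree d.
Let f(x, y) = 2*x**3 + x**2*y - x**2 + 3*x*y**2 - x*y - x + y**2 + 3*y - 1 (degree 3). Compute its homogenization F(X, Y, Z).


F(X, Y, Z) = 2*X**3 + X**2*Y - X**2*Z + 3*X*Y**2 - X*Y*Z - X*Z**2 + Y**2*Z + 3*Y*Z**2 - Z**3

deg(f) = 3.
Substitute x = X/Z, y = Y/Z into f, then multiply by Z^3.
  monomial 2·x^3·y^0 ↦ 2·X^3·Y^0·Z^0.
  monomial 1·x^2·y^1 ↦ 1·X^2·Y^1·Z^0.
  monomial -1·x^2·y^0 ↦ -1·X^2·Y^0·Z^1.
  monomial 3·x^1·y^2 ↦ 3·X^1·Y^2·Z^0.
  monomial -1·x^1·y^1 ↦ -1·X^1·Y^1·Z^1.
  monomial -1·x^1·y^0 ↦ -1·X^1·Y^0·Z^2.
  monomial 1·x^0·y^2 ↦ 1·X^0·Y^2·Z^1.
  monomial 3·x^0·y^1 ↦ 3·X^0·Y^1·Z^2.
  monomial -1·x^0·y^0 ↦ -1·X^0·Y^0·Z^3.
Collecting: F(X, Y, Z) = 2*X**3 + X**2*Y - X**2*Z + 3*X*Y**2 - X*Y*Z - X*Z**2 + Y**2*Z + 3*Y*Z**2 - Z**3.


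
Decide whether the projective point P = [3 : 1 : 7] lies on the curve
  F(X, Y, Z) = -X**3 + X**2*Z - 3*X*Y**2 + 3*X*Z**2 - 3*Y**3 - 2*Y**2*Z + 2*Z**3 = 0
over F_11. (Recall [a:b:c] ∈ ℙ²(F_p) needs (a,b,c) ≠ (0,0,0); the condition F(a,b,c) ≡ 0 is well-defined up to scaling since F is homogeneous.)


F(3,1,7) ≡ 4 (mod 11); P is NOT on the curve.

Evaluate F(3, 1, 7) term-by-term (mod 11).
  -X**3 ↦ -1·27·1·1 = -27
  X**2*Z ↦ 1·9·1·7 = 63
  -3*X*Y**2 ↦ -3·3·1·1 = -9
  3*X*Z**2 ↦ 3·3·1·49 = 441
  -3*Y**3 ↦ -3·1·1·1 = -3
  -2*Y**2*Z ↦ -2·1·1·7 = -14
  2*Z**3 ↦ 2·1·1·343 = 686
Sum: F(3, 1, 7) = (-27) + (63) + (-9) + (441) + (-3) + (-14) + (686) = 1137.
Reducing mod 11: 1137 ≡ 4 (mod 11).
Since F(a, b, c) ≡ 4 ≠ 0 (mod 11), P does NOT lie on the curve.


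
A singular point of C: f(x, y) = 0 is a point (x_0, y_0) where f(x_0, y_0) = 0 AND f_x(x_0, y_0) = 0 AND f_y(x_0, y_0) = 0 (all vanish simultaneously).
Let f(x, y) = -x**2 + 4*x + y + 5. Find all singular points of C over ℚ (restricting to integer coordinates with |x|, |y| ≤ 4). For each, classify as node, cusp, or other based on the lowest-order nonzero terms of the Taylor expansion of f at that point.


No singular points in the scanned grid; C is smooth there.

Compute partial derivatives:
  f_x = 4 - 2*x.
  f_y = 1.
f_y = 1 is a nonzero constant, so f_y never vanishes: no point (x, y) can satisfy f = f_x = f_y = 0. In particular no (x, y) ∈ {−4, ..., 4}² is singular; the curve is smooth.


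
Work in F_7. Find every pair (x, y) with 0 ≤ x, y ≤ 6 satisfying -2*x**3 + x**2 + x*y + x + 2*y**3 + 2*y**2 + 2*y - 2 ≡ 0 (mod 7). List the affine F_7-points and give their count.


Affine F_7-points: {(0, 5), (1, 2), (2, 5), (3, 1), (3, 6), (6, 0)}; count = 6.

For each of the 49 pairs (x, y) ∈ F_7², evaluate f(x, y) mod 7. Record the zeros.
  x = 0: [0↦5, 1↦4, 2↦5, 3↦6, 4↦5, 5↦0, 6↦3]  zeros at y ∈ {5}
  x = 1: [0↦5, 1↦5, 2↦0, 3↦2, 4↦2, 5↦5, 6↦2]  zeros at y ∈ {2}
  x = 2: [0↦2, 1↦3, 2↦6, 3↦2, 4↦3, 5↦0, 6↦5]  zeros at y ∈ {5}
  x = 3: [0↦5, 1↦0, 2↦4, 3↦1, 4↦3, 5↦1, 6↦0]  zeros at y ∈ {1, 6}
  x = 4: [0↦2, 1↦5, 2↦3, 3↦1, 4↦4, 5↦3, 6↦3]  zeros at y ∈ ∅
  x = 5: [0↦2, 1↦6, 2↦5, 3↦4, 4↦1, 5↦1, 6↦2]  zeros at y ∈ ∅
  x = 6: [0↦0, 1↦5, 2↦5, 3↦5, 4↦3, 5↦4, 6↦6]  zeros at y ∈ {0}
Collecting zeros: affine points = {(0, 5), (1, 2), (2, 5), (3, 1), (3, 6), (6, 0)}.
Total count |C(F_7)_aff| = 6.


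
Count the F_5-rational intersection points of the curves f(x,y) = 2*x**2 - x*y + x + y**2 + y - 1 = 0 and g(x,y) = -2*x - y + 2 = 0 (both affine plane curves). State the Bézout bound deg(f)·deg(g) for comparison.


Common zeros: {(0, 2), (2, 3)}; count = 2; Bézout bound = 2.

deg(f) = 2, deg(g) = 1, so Bézout bound = 2.
Scan x ∈ F_5. For each x, list the y ∈ F_5 with f(x, y) ≡ 0 and those with g(x, y) ≡ 0 (mod 5); the common zeros in that column are the intersection.
  x = 0: f ≡ 0 at y ∈ {2}; g ≡ 0 at y ∈ {2}; common: {2}.
  x = 1: f ≡ 0 at y ∈ ∅; g ≡ 0 at y ∈ {0}; common: ∅.
  x = 2: f ≡ 0 at y ∈ {3}; g ≡ 0 at y ∈ {3}; common: {3}.
  x = 3: f ≡ 0 at y ∈ {0, 2}; g ≡ 0 at y ∈ {1}; common: ∅.
  x = 4: f ≡ 0 at y ∈ {0, 3}; g ≡ 0 at y ∈ {4}; common: ∅.
Collecting: common zeros = {(0, 2), (2, 3)}, so the count is 2.
Comparison with the Bézout bound: 2 ≤ 2 = deg(f)·deg(g), as expected for curves with no common component (the bound is attained).


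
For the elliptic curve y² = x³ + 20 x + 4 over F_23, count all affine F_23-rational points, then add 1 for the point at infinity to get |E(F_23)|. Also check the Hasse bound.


Affine points = {(0, 2), (0, 21), (1, 5), (1, 18), (2, 11), (2, 12), (6, 8), (6, 15), (7, 2), (7, 21), (8, 3), (8, 20), (9, 4), (9, 19), (10, 10), (10, 13), (13, 0), (16, 2), (16, 21), (17, 6), (17, 17), (18, 3), (18, 20), (20, 3), (20, 20), (21, 5), (21, 18), (22, 11), (22, 12)}; affine count = 29; |E(F_23)| = 30.

Discriminant check: Δ ∝ 4a³ + 27b² = 4·20³ + 27·4² = 4·8000 + 27·16 ≡ 2 (mod 23). Nonzero ⇒ E is nonsingular.
For each x ∈ F_23, compute rhs = x³ + 20·x + 4 mod 23, then count y ∈ F_23 with y² ≡ rhs.
  x = 0: rhs = 4, matching y values: 2, 21 (2 points).
  x = 1: rhs = 2, matching y values: 5, 18 (2 points).
  x = 2: rhs = 6, matching y values: 11, 12 (2 points).
  x = 3: rhs = 22, matching y values: none (0 points).
  x = 4: rhs = 10, matching y values: none (0 points).
  x = 5: rhs = 22, matching y values: none (0 points).
  x = 6: rhs = 18, matching y values: 8, 15 (2 points).
  x = 7: rhs = 4, matching y values: 2, 21 (2 points).
  x = 8: rhs = 9, matching y values: 3, 20 (2 points).
  x = 9: rhs = 16, matching y values: 4, 19 (2 points).
  x = 10: rhs = 8, matching y values: 10, 13 (2 points).
  x = 11: rhs = 14, matching y values: none (0 points).
  x = 12: rhs = 17, matching y values: none (0 points).
  x = 13: rhs = 0, matching y values: 0 (1 points).
  x = 14: rhs = 15, matching y values: none (0 points).
  x = 15: rhs = 22, matching y values: none (0 points).
  x = 16: rhs = 4, matching y values: 2, 21 (2 points).
  x = 17: rhs = 13, matching y values: 6, 17 (2 points).
  x = 18: rhs = 9, matching y values: 3, 20 (2 points).
  x = 19: rhs = 21, matching y values: none (0 points).
  x = 20: rhs = 9, matching y values: 3, 20 (2 points).
  x = 21: rhs = 2, matching y values: 5, 18 (2 points).
  x = 22: rhs = 6, matching y values: 11, 12 (2 points).
Total affine count: 29.
Full point count |E(F_23)| = 29 + 1 = 30.
Hasse bound: |30 − (23+1)| = |6| = 6 ≤ 2√23 ≈ 9.5917 ✓.


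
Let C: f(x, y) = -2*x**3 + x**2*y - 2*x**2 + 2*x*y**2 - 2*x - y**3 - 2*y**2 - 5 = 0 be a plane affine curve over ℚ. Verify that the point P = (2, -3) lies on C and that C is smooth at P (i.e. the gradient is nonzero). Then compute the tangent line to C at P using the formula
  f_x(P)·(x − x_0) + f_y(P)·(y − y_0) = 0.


Tangent line at P: -28*x - 35*y - 49 = 0.

Step 1: f(2, -3) = 0, so P lies on C.
Step 2: partial derivatives
  f_x(x, y) = -6*x**2 + 2*x*y - 4*x + 2*y**2 - 2, f_y(x, y) = x**2 + 4*x*y - 3*y**2 - 4*y.
  f_x(P) = -28, f_y(P) = -35 (gradient nonzero, so P is smooth).
Step 3: tangent line at P: -28·(x − 2) + -35·(y − -3) = 0.
Expanding: -28*x - 35*y - 49 = 0.


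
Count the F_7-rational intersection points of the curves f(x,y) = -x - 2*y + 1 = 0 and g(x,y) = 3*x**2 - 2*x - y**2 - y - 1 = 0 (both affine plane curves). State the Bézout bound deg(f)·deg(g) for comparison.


Common zeros: {(0, 4), (1, 0)}; count = 2; Bézout bound = 2.

deg(f) = 1, deg(g) = 2, so Bézout bound = 2.
Scan x ∈ F_7. For each x, list the y ∈ F_7 with f(x, y) ≡ 0 and those with g(x, y) ≡ 0 (mod 7); the common zeros in that column are the intersection.
  x = 0: f ≡ 0 at y ∈ {4}; g ≡ 0 at y ∈ {2, 4}; common: {4}.
  x = 1: f ≡ 0 at y ∈ {0}; g ≡ 0 at y ∈ {0, 6}; common: {0}.
  x = 2: f ≡ 0 at y ∈ {3}; g ≡ 0 at y ∈ {0, 6}; common: ∅.
  x = 3: f ≡ 0 at y ∈ {6}; g ≡ 0 at y ∈ {2, 4}; common: ∅.
  x = 4: f ≡ 0 at y ∈ {2}; g ≡ 0 at y ∈ ∅; common: ∅.
  x = 5: f ≡ 0 at y ∈ {5}; g ≡ 0 at y ∈ ∅; common: ∅.
  x = 6: f ≡ 0 at y ∈ {1}; g ≡ 0 at y ∈ ∅; common: ∅.
Collecting: common zeros = {(0, 4), (1, 0)}, so the count is 2.
Comparison with the Bézout bound: 2 ≤ 2 = deg(f)·deg(g), as expected for curves with no common component (the bound is attained).


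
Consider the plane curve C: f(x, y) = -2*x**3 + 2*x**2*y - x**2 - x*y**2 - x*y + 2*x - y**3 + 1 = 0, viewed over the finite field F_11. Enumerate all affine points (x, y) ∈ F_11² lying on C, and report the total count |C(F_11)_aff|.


Affine F_11-points: {(0, 1), (1, 0), (1, 3), (1, 7), (2, 10), (4, 5), (5, 0), (6, 1), (10, 0)}; count = 9.

For each of the 121 pairs (x, y) ∈ F_11², evaluate f(x, y) mod 11. Record the zeros.
  x = 0: [0↦1, 1↦0, 2↦4, 3↦7, 4↦3, 5↦8, 6↦5, 7↦10, 8↦6, 9↦9, 10↦2]  zeros at y ∈ {1}
  x = 1: [0↦0, 1↦10, 2↦1, 3↦0, 4↦1, 5↦9, 6↦7, 7↦0, 8↦4, 9↦2, 10↦10]  zeros at y ∈ {0, 3, 7}
  x = 2: [0↦7, 1↦10, 2↦3, 3↦2, 4↦1, 5↦5, 6↦8, 7↦4, 8↦9, 9↦6, 10↦0]  zeros at y ∈ {10}
  x = 3: [0↦10, 1↦10, 2↦9, 3↦1, 4↦2, 5↦6, 6↦7, 7↦10, 8↦9, 9↦9, 10↦4]  zeros at y ∈ ∅
  x = 4: [0↦8, 1↦9, 2↦7, 3↦7, 4↦3, 5↦0, 6↦3, 7↦6, 8↦3, 9↦10, 10↦10]  zeros at y ∈ {5}
  x = 5: [0↦0, 1↦6, 2↦7, 3↦8, 4↦3, 5↦8, 6↦6, 7↦2, 8↦1, 9↦8, 10↦6]  zeros at y ∈ {0}
  x = 6: [0↦7, 1↦0, 2↦8, 3↦3, 4↦1, 5↦7, 6↦4, 7↦8, 8↦2, 9↦2, 10↦2]  zeros at y ∈ {1}
  x = 7: [0↦6, 1↦1, 2↦9, 3↦2, 4↦7, 5↦7, 6↦7, 7↦1, 8↦5, 9↦2, 10↦8]  zeros at y ∈ ∅
  x = 8: [0↦7, 1↦8, 2↦9, 3↦4, 4↦9, 5↦7, 6↦3, 7↦2, 8↦9, 9↦7, 10↦1]  zeros at y ∈ ∅
  x = 9: [0↦9, 1↦9, 2↦7, 3↦8, 4↦6, 5↦6, 6↦2, 7↦10, 8↦2, 9↦5, 10↦2]  zeros at y ∈ ∅
  x = 10: [0↦0, 1↦3, 2↦2, 3↦2, 4↦8, 5↦3, 6↦3, 7↦2, 8↦5, 9↦6, 10↦10]  zeros at y ∈ {0}
Collecting zeros: affine points = {(0, 1), (1, 0), (1, 3), (1, 7), (2, 10), (4, 5), (5, 0), (6, 1), (10, 0)}.
Total count |C(F_11)_aff| = 9.


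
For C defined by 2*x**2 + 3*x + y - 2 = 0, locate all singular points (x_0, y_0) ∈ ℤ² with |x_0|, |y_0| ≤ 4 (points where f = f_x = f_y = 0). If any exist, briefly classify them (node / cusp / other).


No singular points in the scanned grid; C is smooth there.

Compute partial derivatives:
  f_x = 4*x + 3.
  f_y = 1.
f_y = 1 is a nonzero constant, so f_y never vanishes: no point (x, y) can satisfy f = f_x = f_y = 0. In particular no (x, y) ∈ {−4, ..., 4}² is singular; the curve is smooth.


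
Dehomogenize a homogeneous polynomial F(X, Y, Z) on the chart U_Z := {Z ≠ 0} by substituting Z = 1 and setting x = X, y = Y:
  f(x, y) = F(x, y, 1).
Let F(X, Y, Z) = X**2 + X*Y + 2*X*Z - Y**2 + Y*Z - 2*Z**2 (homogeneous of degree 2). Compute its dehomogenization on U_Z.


f(x, y) = x**2 + x*y + 2*x - y**2 + y - 2

On U_Z we set Z = 1. Each monomial c·X^i·Y^j·Z^k in F becomes c·x^i·y^j·1^k = c·x^i·y^j.
Substituting Z = 1: F(X, Y, 1) = x**2 + x*y + 2*x - y**2 + y - 2.
Note: deg(f) ≤ deg(F) = 2; strict inequality happens when F is divisible by Z (lost terms).


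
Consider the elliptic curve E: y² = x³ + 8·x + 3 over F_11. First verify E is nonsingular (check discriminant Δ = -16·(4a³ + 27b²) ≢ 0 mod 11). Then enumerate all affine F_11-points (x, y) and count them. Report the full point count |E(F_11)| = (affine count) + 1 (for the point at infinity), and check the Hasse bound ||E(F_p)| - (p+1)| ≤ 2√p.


Affine points = {(0, 5), (0, 6), (1, 1), (1, 10), (2, 4), (2, 7), (4, 0), (5, 5), (5, 6), (6, 5), (6, 6), (9, 1), (9, 10), (10, 4), (10, 7)}; affine count = 15; |E(F_11)| = 16.

Discriminant check: Δ ∝ 4a³ + 27b² = 4·8³ + 27·3² = 4·512 + 27·9 ≡ 3 (mod 11). Nonzero ⇒ E is nonsingular.
For each x ∈ F_11, compute rhs = x³ + 8·x + 3 mod 11, then count y ∈ F_11 with y² ≡ rhs.
  x = 0: rhs = 3, matching y values: 5, 6 (2 points).
  x = 1: rhs = 1, matching y values: 1, 10 (2 points).
  x = 2: rhs = 5, matching y values: 4, 7 (2 points).
  x = 3: rhs = 10, matching y values: none (0 points).
  x = 4: rhs = 0, matching y values: 0 (1 points).
  x = 5: rhs = 3, matching y values: 5, 6 (2 points).
  x = 6: rhs = 3, matching y values: 5, 6 (2 points).
  x = 7: rhs = 6, matching y values: none (0 points).
  x = 8: rhs = 7, matching y values: none (0 points).
  x = 9: rhs = 1, matching y values: 1, 10 (2 points).
  x = 10: rhs = 5, matching y values: 4, 7 (2 points).
Total affine count: 15.
Full point count |E(F_11)| = 15 + 1 = 16.
Hasse bound: |16 − (11+1)| = |4| = 4 ≤ 2√11 ≈ 6.6332 ✓.


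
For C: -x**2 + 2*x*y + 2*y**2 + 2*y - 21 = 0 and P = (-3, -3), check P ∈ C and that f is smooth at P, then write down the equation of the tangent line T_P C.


Tangent line at P: -16*y - 48 = 0.

Step 1: f(-3, -3) = 0, so P lies on C.
Step 2: partial derivatives
  f_x(x, y) = -2*x + 2*y, f_y(x, y) = 2*x + 4*y + 2.
  f_x(P) = 0, f_y(P) = -16 (gradient nonzero, so P is smooth).
Step 3: tangent line at P: 0·(x − -3) + -16·(y − -3) = 0.
Expanding: -16*y - 48 = 0.


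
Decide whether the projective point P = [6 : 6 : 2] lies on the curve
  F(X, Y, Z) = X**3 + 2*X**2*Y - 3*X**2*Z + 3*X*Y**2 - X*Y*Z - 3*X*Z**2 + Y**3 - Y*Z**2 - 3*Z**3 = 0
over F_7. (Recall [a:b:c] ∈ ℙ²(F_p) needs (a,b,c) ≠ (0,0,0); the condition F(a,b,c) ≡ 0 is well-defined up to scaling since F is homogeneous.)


F(6,6,2) ≡ 5 (mod 7); P is NOT on the curve.

Evaluate F(6, 6, 2) term-by-term (mod 7).
  X**3 ↦ 1·216·1·1 = 216
  2*X**2*Y ↦ 2·36·6·1 = 432
  -3*X**2*Z ↦ -3·36·1·2 = -216
  3*X*Y**2 ↦ 3·6·36·1 = 648
  -X*Y*Z ↦ -1·6·6·2 = -72
  -3*X*Z**2 ↦ -3·6·1·4 = -72
  Y**3 ↦ 1·1·216·1 = 216
  -Y*Z**2 ↦ -1·1·6·4 = -24
  -3*Z**3 ↦ -3·1·1·8 = -24
Sum: F(6, 6, 2) = (216) + (432) + (-216) + (648) + (-72) + (-72) + (216) + (-24) + (-24) = 1104.
Reducing mod 7: 1104 ≡ 5 (mod 7).
Since F(a, b, c) ≡ 5 ≠ 0 (mod 7), P does NOT lie on the curve.


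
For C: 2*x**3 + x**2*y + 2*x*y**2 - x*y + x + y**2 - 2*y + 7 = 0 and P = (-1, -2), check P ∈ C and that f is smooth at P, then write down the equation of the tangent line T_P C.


Tangent line at P: 21*x + 4*y + 29 = 0.

Step 1: f(-1, -2) = 0, so P lies on C.
Step 2: partial derivatives
  f_x(x, y) = 6*x**2 + 2*x*y + 2*y**2 - y + 1, f_y(x, y) = x**2 + 4*x*y - x + 2*y - 2.
  f_x(P) = 21, f_y(P) = 4 (gradient nonzero, so P is smooth).
Step 3: tangent line at P: 21·(x − -1) + 4·(y − -2) = 0.
Expanding: 21*x + 4*y + 29 = 0.


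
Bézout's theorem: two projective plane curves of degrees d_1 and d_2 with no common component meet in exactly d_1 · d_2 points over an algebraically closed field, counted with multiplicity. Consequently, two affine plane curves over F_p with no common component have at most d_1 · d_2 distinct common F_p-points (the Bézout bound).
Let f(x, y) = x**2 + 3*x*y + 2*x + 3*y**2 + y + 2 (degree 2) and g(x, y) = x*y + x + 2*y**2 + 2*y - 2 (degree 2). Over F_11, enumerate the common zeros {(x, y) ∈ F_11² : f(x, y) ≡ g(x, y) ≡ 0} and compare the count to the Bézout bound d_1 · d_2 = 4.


Common zeros: ∅; count = 0; Bézout bound = 4.

deg(f) = 2, deg(g) = 2, so Bézout bound = 4.
Scan x ∈ F_11. For each x, list the y ∈ F_11 with f(x, y) ≡ 0 and those with g(x, y) ≡ 0 (mod 11); the common zeros in that column are the intersection.
  x = 0: f ≡ 0 at y ∈ ∅; g ≡ 0 at y ∈ {3, 7}; common: ∅.
  x = 1: f ≡ 0 at y ∈ {3}; g ≡ 0 at y ∈ ∅; common: ∅.
  x = 2: f ≡ 0 at y ∈ ∅; g ≡ 0 at y ∈ {0, 9}; common: ∅.
  x = 3: f ≡ 0 at y ∈ ∅; g ≡ 0 at y ∈ ∅; common: ∅.
  x = 4: f ≡ 0 at y ∈ {7}; g ≡ 0 at y ∈ {2, 6}; common: ∅.
  x = 5: f ≡ 0 at y ∈ ∅; g ≡ 0 at y ∈ {5, 8}; common: ∅.
  x = 6: f ≡ 0 at y ∈ {5, 7}; g ≡ 0 at y ∈ ∅; common: ∅.
  x = 7: f ≡ 0 at y ∈ {2, 9}; g ≡ 0 at y ∈ ∅; common: ∅.
  x = 8: f ≡ 0 at y ∈ {1, 9}; g ≡ 0 at y ∈ ∅; common: ∅.
  x = 9: f ≡ 0 at y ∈ {1, 8}; g ≡ 0 at y ∈ ∅; common: ∅.
  x = 10: f ≡ 0 at y ∈ {3, 5}; g ≡ 0 at y ∈ {1, 4}; common: ∅.
Collecting: common zeros = ∅, so the count is 0.
Comparison with the Bézout bound: 0 ≤ 4 = deg(f)·deg(g), as expected for curves with no common component (the affine F_11-count falls short of the bound because intersections may lie at infinity, over extension fields, or carry multiplicity).


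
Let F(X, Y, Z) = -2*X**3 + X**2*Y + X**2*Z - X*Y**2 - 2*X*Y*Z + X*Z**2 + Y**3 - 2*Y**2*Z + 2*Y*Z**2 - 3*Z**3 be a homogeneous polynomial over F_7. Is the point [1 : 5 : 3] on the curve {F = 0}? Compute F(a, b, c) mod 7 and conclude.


F(1,5,3) ≡ 0 (mod 7); P is on the curve.

Evaluate F(1, 5, 3) term-by-term (mod 7).
  -2*X**3 ↦ -2·1·1·1 = -2
  X**2*Y ↦ 1·1·5·1 = 5
  X**2*Z ↦ 1·1·1·3 = 3
  -X*Y**2 ↦ -1·1·25·1 = -25
  -2*X*Y*Z ↦ -2·1·5·3 = -30
  X*Z**2 ↦ 1·1·1·9 = 9
  Y**3 ↦ 1·1·125·1 = 125
  -2*Y**2*Z ↦ -2·1·25·3 = -150
  2*Y*Z**2 ↦ 2·1·5·9 = 90
  -3*Z**3 ↦ -3·1·1·27 = -81
Sum: F(1, 5, 3) = (-2) + (5) + (3) + (-25) + (-30) + (9) + (125) + (-150) + (90) + (-81) = -56.
Reducing mod 7: -56 ≡ 0 (mod 7).
Since F(a, b, c) ≡ 0 (mod 7), P lies on the curve.


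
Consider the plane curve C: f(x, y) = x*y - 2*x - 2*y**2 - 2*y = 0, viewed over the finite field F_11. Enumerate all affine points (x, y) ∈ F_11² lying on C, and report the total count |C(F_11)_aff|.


Affine F_11-points: {(0, 0), (0, 10), (2, 3), (2, 8), (7, 1), (7, 7), (9, 4), (9, 5), (10, 6), (10, 9)}; count = 10.

For each of the 121 pairs (x, y) ∈ F_11², evaluate f(x, y) mod 11. Record the zeros.
  x = 0: [0↦0, 1↦7, 2↦10, 3↦9, 4↦4, 5↦6, 6↦4, 7↦9, 8↦10, 9↦7, 10↦0]  zeros at y ∈ {0, 10}
  x = 1: [0↦9, 1↦6, 2↦10, 3↦10, 4↦6, 5↦9, 6↦8, 7↦3, 8↦5, 9↦3, 10↦8]  zeros at y ∈ ∅
  x = 2: [0↦7, 1↦5, 2↦10, 3↦0, 4↦8, 5↦1, 6↦1, 7↦8, 8↦0, 9↦10, 10↦5]  zeros at y ∈ {3, 8}
  x = 3: [0↦5, 1↦4, 2↦10, 3↦1, 4↦10, 5↦4, 6↦5, 7↦2, 8↦6, 9↦6, 10↦2]  zeros at y ∈ ∅
  x = 4: [0↦3, 1↦3, 2↦10, 3↦2, 4↦1, 5↦7, 6↦9, 7↦7, 8↦1, 9↦2, 10↦10]  zeros at y ∈ ∅
  x = 5: [0↦1, 1↦2, 2↦10, 3↦3, 4↦3, 5↦10, 6↦2, 7↦1, 8↦7, 9↦9, 10↦7]  zeros at y ∈ ∅
  x = 6: [0↦10, 1↦1, 2↦10, 3↦4, 4↦5, 5↦2, 6↦6, 7↦6, 8↦2, 9↦5, 10↦4]  zeros at y ∈ ∅
  x = 7: [0↦8, 1↦0, 2↦10, 3↦5, 4↦7, 5↦5, 6↦10, 7↦0, 8↦8, 9↦1, 10↦1]  zeros at y ∈ {1, 7}
  x = 8: [0↦6, 1↦10, 2↦10, 3↦6, 4↦9, 5↦8, 6↦3, 7↦5, 8↦3, 9↦8, 10↦9]  zeros at y ∈ ∅
  x = 9: [0↦4, 1↦9, 2↦10, 3↦7, 4↦0, 5↦0, 6↦7, 7↦10, 8↦9, 9↦4, 10↦6]  zeros at y ∈ {4, 5}
  x = 10: [0↦2, 1↦8, 2↦10, 3↦8, 4↦2, 5↦3, 6↦0, 7↦4, 8↦4, 9↦0, 10↦3]  zeros at y ∈ {6, 9}
Collecting zeros: affine points = {(0, 0), (0, 10), (2, 3), (2, 8), (7, 1), (7, 7), (9, 4), (9, 5), (10, 6), (10, 9)}.
Total count |C(F_11)_aff| = 10.


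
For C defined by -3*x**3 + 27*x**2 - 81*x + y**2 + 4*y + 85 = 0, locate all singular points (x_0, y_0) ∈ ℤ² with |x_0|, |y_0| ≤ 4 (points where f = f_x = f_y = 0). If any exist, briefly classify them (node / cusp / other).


Singular points: {(3, -2)}; classification: cusp.

Compute partial derivatives:
  f_x = -9*x**2 + 54*x - 81.
  f_y = 2*y + 4.
Scan x_0 ∈ {−4, ..., 4}. For each x_0, f_y(x_0, y) is a polynomial in y; find its integer roots y ∈ {−4, ..., 4}, then test f_x and f at those candidates.
  x = -4: f_y(-4, y) = 2*y + 4; vanishes at y ∈ {-2}. (-4, -2): f_x = -441 ≠ 0.
  x = -3: f_y(-3, y) = 2*y + 4; vanishes at y ∈ {-2}. (-3, -2): f_x = -324 ≠ 0.
  x = -2: f_y(-2, y) = 2*y + 4; vanishes at y ∈ {-2}. (-2, -2): f_x = -225 ≠ 0.
  x = -1: f_y(-1, y) = 2*y + 4; vanishes at y ∈ {-2}. (-1, -2): f_x = -144 ≠ 0.
  x = 0: f_y(0, y) = 2*y + 4; vanishes at y ∈ {-2}. (0, -2): f_x = -81 ≠ 0.
  x = 1: f_y(1, y) = 2*y + 4; vanishes at y ∈ {-2}. (1, -2): f_x = -36 ≠ 0.
  x = 2: f_y(2, y) = 2*y + 4; vanishes at y ∈ {-2}. (2, -2): f_x = -9 ≠ 0.
  x = 3: f_y(3, y) = 2*y + 4; vanishes at y ∈ {-2}. (3, -2): f_x = 0, f = 0 — SINGULAR.
  x = 4: f_y(4, y) = 2*y + 4; vanishes at y ∈ {-2}. (4, -2): f_x = -9 ≠ 0.
Only singular point on the grid: (3, -2).
Classify: substitute x = 3 + u, y = -2 + v and expand: f = -3*u**3 + v**2.
No constant or linear terms (consistent with a singular point). Quadratic part: v**2. Cubic part: -3*u**3.
The quadratic part v**2 is a perfect square, so there is a single (double) tangent line v = 0, i.e. y = -2. Restricting the cubic part to that line (v = 0) leaves -3*u**3 ≠ 0, so f is not divisible by v and the branch is v² ≈ 3*u**3 to lowest order — this is a cusp.
Classification: cusp.


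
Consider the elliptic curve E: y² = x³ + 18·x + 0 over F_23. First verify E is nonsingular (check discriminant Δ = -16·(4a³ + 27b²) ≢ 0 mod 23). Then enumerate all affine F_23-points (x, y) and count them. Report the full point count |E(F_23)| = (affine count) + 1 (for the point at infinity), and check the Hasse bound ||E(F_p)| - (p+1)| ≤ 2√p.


Affine points = {(0, 0), (3, 9), (3, 14), (5, 10), (5, 13), (6, 5), (6, 18), (7, 3), (7, 20), (8, 9), (8, 14), (12, 9), (12, 14), (13, 4), (13, 19), (14, 11), (14, 12), (19, 5), (19, 18), (21, 5), (21, 18), (22, 2), (22, 21)}; affine count = 23; |E(F_23)| = 24.

Discriminant check: Δ ∝ 4a³ + 27b² = 4·18³ + 27·0² = 4·5832 + 27·0 ≡ 6 (mod 23). Nonzero ⇒ E is nonsingular.
For each x ∈ F_23, compute rhs = x³ + 18·x + 0 mod 23, then count y ∈ F_23 with y² ≡ rhs.
  x = 0: rhs = 0, matching y values: 0 (1 points).
  x = 1: rhs = 19, matching y values: none (0 points).
  x = 2: rhs = 21, matching y values: none (0 points).
  x = 3: rhs = 12, matching y values: 9, 14 (2 points).
  x = 4: rhs = 21, matching y values: none (0 points).
  x = 5: rhs = 8, matching y values: 10, 13 (2 points).
  x = 6: rhs = 2, matching y values: 5, 18 (2 points).
  x = 7: rhs = 9, matching y values: 3, 20 (2 points).
  x = 8: rhs = 12, matching y values: 9, 14 (2 points).
  x = 9: rhs = 17, matching y values: none (0 points).
  x = 10: rhs = 7, matching y values: none (0 points).
  x = 11: rhs = 11, matching y values: none (0 points).
  x = 12: rhs = 12, matching y values: 9, 14 (2 points).
  x = 13: rhs = 16, matching y values: 4, 19 (2 points).
  x = 14: rhs = 6, matching y values: 11, 12 (2 points).
  x = 15: rhs = 11, matching y values: none (0 points).
  x = 16: rhs = 14, matching y values: none (0 points).
  x = 17: rhs = 21, matching y values: none (0 points).
  x = 18: rhs = 15, matching y values: none (0 points).
  x = 19: rhs = 2, matching y values: 5, 18 (2 points).
  x = 20: rhs = 11, matching y values: none (0 points).
  x = 21: rhs = 2, matching y values: 5, 18 (2 points).
  x = 22: rhs = 4, matching y values: 2, 21 (2 points).
Total affine count: 23.
Full point count |E(F_23)| = 23 + 1 = 24.
Hasse bound: |24 − (23+1)| = |0| = 0 ≤ 2√23 ≈ 9.5917 ✓.


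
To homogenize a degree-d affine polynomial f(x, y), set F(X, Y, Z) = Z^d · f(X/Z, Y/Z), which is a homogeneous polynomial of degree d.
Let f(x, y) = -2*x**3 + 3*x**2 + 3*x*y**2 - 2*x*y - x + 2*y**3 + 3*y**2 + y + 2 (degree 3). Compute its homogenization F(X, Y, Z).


F(X, Y, Z) = -2*X**3 + 3*X**2*Z + 3*X*Y**2 - 2*X*Y*Z - X*Z**2 + 2*Y**3 + 3*Y**2*Z + Y*Z**2 + 2*Z**3

deg(f) = 3.
Substitute x = X/Z, y = Y/Z into f, then multiply by Z^3.
  monomial -2·x^3·y^0 ↦ -2·X^3·Y^0·Z^0.
  monomial 3·x^2·y^0 ↦ 3·X^2·Y^0·Z^1.
  monomial 3·x^1·y^2 ↦ 3·X^1·Y^2·Z^0.
  monomial -2·x^1·y^1 ↦ -2·X^1·Y^1·Z^1.
  monomial -1·x^1·y^0 ↦ -1·X^1·Y^0·Z^2.
  monomial 2·x^0·y^3 ↦ 2·X^0·Y^3·Z^0.
  monomial 3·x^0·y^2 ↦ 3·X^0·Y^2·Z^1.
  monomial 1·x^0·y^1 ↦ 1·X^0·Y^1·Z^2.
  monomial 2·x^0·y^0 ↦ 2·X^0·Y^0·Z^3.
Collecting: F(X, Y, Z) = -2*X**3 + 3*X**2*Z + 3*X*Y**2 - 2*X*Y*Z - X*Z**2 + 2*Y**3 + 3*Y**2*Z + Y*Z**2 + 2*Z**3.
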